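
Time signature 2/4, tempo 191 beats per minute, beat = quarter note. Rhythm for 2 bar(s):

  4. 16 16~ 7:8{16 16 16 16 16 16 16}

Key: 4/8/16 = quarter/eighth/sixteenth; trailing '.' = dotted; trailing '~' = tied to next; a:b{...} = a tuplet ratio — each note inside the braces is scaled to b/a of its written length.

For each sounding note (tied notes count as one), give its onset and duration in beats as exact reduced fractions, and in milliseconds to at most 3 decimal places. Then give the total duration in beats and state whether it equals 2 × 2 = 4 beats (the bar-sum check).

1) 0.0ms=0b +471.204ms=3/2b
2) 471.204ms=3/2b +78.534ms=1/4b
3) 549.738ms=7/4b +168.287ms=15/28b
4) 718.025ms=16/7b +89.753ms=2/7b
5) 807.779ms=18/7b +89.753ms=2/7b
6) 897.532ms=20/7b +89.753ms=2/7b
7) 987.285ms=22/7b +89.753ms=2/7b
8) 1077.038ms=24/7b +89.753ms=2/7b
9) 1166.791ms=26/7b +89.753ms=2/7b
Σ=4b of 4 (191bpm 2/4) — PASS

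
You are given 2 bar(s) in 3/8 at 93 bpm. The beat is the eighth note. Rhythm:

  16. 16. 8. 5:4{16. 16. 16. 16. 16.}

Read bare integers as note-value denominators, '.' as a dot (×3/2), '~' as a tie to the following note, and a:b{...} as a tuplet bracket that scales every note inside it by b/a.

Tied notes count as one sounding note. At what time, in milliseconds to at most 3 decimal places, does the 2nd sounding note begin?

1. 0.0ms @ 0 + 483.871ms (3/4)
2. 483.871ms @ 3/4 + 483.871ms (3/4)
3. 967.742ms @ 3/2 + 967.742ms (3/2)
4. 1935.484ms @ 3 + 387.097ms (3/5)
5. 2322.581ms @ 18/5 + 387.097ms (3/5)
6. 2709.677ms @ 21/5 + 387.097ms (3/5)
7. 3096.774ms @ 24/5 + 387.097ms (3/5)
8. 3483.871ms @ 27/5 + 387.097ms (3/5)

note 2 onset = 3/4b = 483.871ms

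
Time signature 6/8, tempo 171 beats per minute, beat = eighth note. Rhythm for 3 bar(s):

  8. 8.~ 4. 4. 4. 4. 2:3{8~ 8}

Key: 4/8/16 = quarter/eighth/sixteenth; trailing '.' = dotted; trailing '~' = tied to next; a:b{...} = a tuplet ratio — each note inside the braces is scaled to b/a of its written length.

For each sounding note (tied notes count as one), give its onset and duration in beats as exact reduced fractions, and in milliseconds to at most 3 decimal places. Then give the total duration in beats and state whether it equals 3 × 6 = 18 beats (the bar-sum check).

1) 0.0ms=0b +526.316ms=3/2b
2) 526.316ms=3/2b +1578.947ms=9/2b
3) 2105.263ms=6b +1052.632ms=3b
4) 3157.895ms=9b +1052.632ms=3b
5) 4210.526ms=12b +1052.632ms=3b
6) 5263.158ms=15b +1052.632ms=3b
Σ=18b of 18 (171bpm 6/8) — PASS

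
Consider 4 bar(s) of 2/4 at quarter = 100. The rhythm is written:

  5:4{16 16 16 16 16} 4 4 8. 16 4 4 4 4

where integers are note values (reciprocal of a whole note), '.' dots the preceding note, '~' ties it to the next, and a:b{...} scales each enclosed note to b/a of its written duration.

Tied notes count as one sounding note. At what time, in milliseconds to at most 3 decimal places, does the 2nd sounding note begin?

1. 0.0ms @ 0 + 120.0ms (1/5)
2. 120.0ms @ 1/5 + 120.0ms (1/5)
3. 240.0ms @ 2/5 + 120.0ms (1/5)
4. 360.0ms @ 3/5 + 120.0ms (1/5)
5. 480.0ms @ 4/5 + 120.0ms (1/5)
6. 600.0ms @ 1 + 600.0ms (1)
7. 1200.0ms @ 2 + 600.0ms (1)
8. 1800.0ms @ 3 + 450.0ms (3/4)
9. 2250.0ms @ 15/4 + 150.0ms (1/4)
10. 2400.0ms @ 4 + 600.0ms (1)
11. 3000.0ms @ 5 + 600.0ms (1)
12. 3600.0ms @ 6 + 600.0ms (1)
13. 4200.0ms @ 7 + 600.0ms (1)

note 2 onset = 1/5b = 120.0ms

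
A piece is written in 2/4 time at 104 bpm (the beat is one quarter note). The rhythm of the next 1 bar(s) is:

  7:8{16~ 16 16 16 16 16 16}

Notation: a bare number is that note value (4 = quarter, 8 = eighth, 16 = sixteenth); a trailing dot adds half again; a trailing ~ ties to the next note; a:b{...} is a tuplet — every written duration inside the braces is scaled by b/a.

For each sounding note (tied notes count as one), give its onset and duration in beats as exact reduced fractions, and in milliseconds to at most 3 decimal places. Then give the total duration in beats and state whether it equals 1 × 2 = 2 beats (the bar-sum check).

1) 0.0ms=0b +329.67ms=4/7b
2) 329.67ms=4/7b +164.835ms=2/7b
3) 494.505ms=6/7b +164.835ms=2/7b
4) 659.341ms=8/7b +164.835ms=2/7b
5) 824.176ms=10/7b +164.835ms=2/7b
6) 989.011ms=12/7b +164.835ms=2/7b
Σ=2b of 2 (104bpm 2/4) — PASS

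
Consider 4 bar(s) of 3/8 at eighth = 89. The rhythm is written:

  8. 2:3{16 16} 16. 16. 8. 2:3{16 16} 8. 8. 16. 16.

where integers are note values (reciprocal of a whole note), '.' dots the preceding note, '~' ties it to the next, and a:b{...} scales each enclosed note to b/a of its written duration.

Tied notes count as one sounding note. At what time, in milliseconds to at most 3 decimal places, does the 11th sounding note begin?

note 11 onset = 21/2b = 7078.652ms

1. 0.0ms @ 0 + 1011.236ms (3/2)
2. 1011.236ms @ 3/2 + 505.618ms (3/4)
3. 1516.854ms @ 9/4 + 505.618ms (3/4)
4. 2022.472ms @ 3 + 505.618ms (3/4)
5. 2528.09ms @ 15/4 + 505.618ms (3/4)
6. 3033.708ms @ 9/2 + 1011.236ms (3/2)
7. 4044.944ms @ 6 + 505.618ms (3/4)
8. 4550.562ms @ 27/4 + 505.618ms (3/4)
9. 5056.18ms @ 15/2 + 1011.236ms (3/2)
10. 6067.416ms @ 9 + 1011.236ms (3/2)
11. 7078.652ms @ 21/2 + 505.618ms (3/4)
12. 7584.27ms @ 45/4 + 505.618ms (3/4)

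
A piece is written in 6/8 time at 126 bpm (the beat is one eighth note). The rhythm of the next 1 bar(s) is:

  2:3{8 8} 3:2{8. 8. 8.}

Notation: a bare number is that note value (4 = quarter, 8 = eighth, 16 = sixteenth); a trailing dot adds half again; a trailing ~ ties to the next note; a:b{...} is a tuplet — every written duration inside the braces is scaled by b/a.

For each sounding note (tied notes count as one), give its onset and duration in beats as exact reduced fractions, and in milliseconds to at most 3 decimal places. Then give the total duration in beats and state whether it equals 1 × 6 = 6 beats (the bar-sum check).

1) 0.0ms=0b +714.286ms=3/2b
2) 714.286ms=3/2b +714.286ms=3/2b
3) 1428.571ms=3b +476.19ms=1b
4) 1904.762ms=4b +476.19ms=1b
5) 2380.952ms=5b +476.19ms=1b
Σ=6b of 6 (126bpm 6/8) — PASS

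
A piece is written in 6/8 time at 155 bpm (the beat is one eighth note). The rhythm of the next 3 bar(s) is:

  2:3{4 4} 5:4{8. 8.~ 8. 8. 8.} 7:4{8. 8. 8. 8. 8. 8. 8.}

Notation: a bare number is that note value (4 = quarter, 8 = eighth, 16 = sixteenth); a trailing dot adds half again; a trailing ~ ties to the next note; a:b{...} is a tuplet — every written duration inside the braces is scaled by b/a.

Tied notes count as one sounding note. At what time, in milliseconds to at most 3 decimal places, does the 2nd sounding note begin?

1. 0.0ms @ 0 + 1161.29ms (3)
2. 1161.29ms @ 3 + 1161.29ms (3)
3. 2322.581ms @ 6 + 464.516ms (6/5)
4. 2787.097ms @ 36/5 + 929.032ms (12/5)
5. 3716.129ms @ 48/5 + 464.516ms (6/5)
6. 4180.645ms @ 54/5 + 464.516ms (6/5)
7. 4645.161ms @ 12 + 331.797ms (6/7)
8. 4976.959ms @ 90/7 + 331.797ms (6/7)
9. 5308.756ms @ 96/7 + 331.797ms (6/7)
10. 5640.553ms @ 102/7 + 331.797ms (6/7)
11. 5972.35ms @ 108/7 + 331.797ms (6/7)
12. 6304.147ms @ 114/7 + 331.797ms (6/7)
13. 6635.945ms @ 120/7 + 331.797ms (6/7)

note 2 onset = 3b = 1161.29ms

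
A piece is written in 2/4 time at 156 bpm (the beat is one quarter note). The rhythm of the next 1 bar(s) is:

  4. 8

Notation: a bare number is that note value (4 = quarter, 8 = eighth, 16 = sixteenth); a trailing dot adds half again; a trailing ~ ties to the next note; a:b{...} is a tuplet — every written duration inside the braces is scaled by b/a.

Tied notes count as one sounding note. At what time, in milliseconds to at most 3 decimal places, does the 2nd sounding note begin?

note 2 onset = 3/2b = 576.923ms

1. 0.0ms @ 0 + 576.923ms (3/2)
2. 576.923ms @ 3/2 + 192.308ms (1/2)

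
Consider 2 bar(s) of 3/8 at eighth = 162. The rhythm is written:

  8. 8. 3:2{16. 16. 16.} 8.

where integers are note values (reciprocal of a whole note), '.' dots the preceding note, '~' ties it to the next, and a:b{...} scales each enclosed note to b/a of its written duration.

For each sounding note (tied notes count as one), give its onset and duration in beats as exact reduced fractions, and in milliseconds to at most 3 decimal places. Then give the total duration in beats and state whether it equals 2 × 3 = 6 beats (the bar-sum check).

1) 0.0ms=0b +555.556ms=3/2b
2) 555.556ms=3/2b +555.556ms=3/2b
3) 1111.111ms=3b +185.185ms=1/2b
4) 1296.296ms=7/2b +185.185ms=1/2b
5) 1481.481ms=4b +185.185ms=1/2b
6) 1666.667ms=9/2b +555.556ms=3/2b
Σ=6b of 6 (162bpm 3/8) — PASS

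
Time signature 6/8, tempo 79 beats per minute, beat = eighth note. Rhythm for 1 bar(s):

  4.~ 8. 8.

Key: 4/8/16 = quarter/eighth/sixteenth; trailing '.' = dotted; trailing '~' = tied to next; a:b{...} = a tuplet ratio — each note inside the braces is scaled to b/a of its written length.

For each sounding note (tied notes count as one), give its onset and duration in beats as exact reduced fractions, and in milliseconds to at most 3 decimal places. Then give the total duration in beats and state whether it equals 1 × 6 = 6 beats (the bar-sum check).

1) 0.0ms=0b +3417.722ms=9/2b
2) 3417.722ms=9/2b +1139.241ms=3/2b
Σ=6b of 6 (79bpm 6/8) — PASS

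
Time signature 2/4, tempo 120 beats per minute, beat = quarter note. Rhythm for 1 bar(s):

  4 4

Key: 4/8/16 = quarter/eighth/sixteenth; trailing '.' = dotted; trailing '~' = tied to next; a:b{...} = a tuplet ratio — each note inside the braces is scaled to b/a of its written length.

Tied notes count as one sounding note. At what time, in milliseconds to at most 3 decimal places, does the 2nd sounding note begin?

note 2 onset = 1b = 500.0ms

1. 0.0ms @ 0 + 500.0ms (1)
2. 500.0ms @ 1 + 500.0ms (1)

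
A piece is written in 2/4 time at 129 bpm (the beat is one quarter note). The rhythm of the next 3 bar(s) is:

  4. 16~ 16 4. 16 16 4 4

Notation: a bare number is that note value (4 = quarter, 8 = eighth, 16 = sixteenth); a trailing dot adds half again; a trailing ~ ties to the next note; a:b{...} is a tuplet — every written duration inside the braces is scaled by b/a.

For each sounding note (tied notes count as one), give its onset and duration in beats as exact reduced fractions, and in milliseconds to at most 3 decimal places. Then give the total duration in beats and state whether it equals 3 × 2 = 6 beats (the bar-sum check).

1) 0.0ms=0b +697.674ms=3/2b
2) 697.674ms=3/2b +232.558ms=1/2b
3) 930.233ms=2b +697.674ms=3/2b
4) 1627.907ms=7/2b +116.279ms=1/4b
5) 1744.186ms=15/4b +116.279ms=1/4b
6) 1860.465ms=4b +465.116ms=1b
7) 2325.581ms=5b +465.116ms=1b
Σ=6b of 6 (129bpm 2/4) — PASS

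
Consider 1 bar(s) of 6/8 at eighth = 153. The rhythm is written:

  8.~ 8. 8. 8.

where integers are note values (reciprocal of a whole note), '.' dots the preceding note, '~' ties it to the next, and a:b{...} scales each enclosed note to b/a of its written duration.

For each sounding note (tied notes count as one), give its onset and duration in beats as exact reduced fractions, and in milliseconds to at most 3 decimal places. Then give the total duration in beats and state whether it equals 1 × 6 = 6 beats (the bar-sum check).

1) 0.0ms=0b +1176.471ms=3b
2) 1176.471ms=3b +588.235ms=3/2b
3) 1764.706ms=9/2b +588.235ms=3/2b
Σ=6b of 6 (153bpm 6/8) — PASS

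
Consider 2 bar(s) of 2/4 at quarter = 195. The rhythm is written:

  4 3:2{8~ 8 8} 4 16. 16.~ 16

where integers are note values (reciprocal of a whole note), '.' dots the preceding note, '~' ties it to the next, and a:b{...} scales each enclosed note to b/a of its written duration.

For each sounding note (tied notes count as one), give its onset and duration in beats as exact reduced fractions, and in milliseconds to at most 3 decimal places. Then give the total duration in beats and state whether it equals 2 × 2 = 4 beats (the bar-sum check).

1) 0.0ms=0b +307.692ms=1b
2) 307.692ms=1b +205.128ms=2/3b
3) 512.821ms=5/3b +102.564ms=1/3b
4) 615.385ms=2b +307.692ms=1b
5) 923.077ms=3b +115.385ms=3/8b
6) 1038.462ms=27/8b +192.308ms=5/8b
Σ=4b of 4 (195bpm 2/4) — PASS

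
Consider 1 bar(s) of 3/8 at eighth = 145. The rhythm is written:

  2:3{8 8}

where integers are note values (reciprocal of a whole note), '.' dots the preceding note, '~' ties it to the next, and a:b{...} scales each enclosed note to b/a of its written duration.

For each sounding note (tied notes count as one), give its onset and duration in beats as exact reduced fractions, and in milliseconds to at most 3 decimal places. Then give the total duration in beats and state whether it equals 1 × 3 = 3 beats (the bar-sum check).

1) 0.0ms=0b +620.69ms=3/2b
2) 620.69ms=3/2b +620.69ms=3/2b
Σ=3b of 3 (145bpm 3/8) — PASS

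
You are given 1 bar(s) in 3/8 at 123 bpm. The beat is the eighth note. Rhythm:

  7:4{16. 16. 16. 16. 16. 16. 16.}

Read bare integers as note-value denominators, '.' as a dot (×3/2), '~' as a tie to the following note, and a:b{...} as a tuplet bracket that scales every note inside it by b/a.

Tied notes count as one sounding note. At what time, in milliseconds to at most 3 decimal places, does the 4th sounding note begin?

1. 0.0ms @ 0 + 209.059ms (3/7)
2. 209.059ms @ 3/7 + 209.059ms (3/7)
3. 418.118ms @ 6/7 + 209.059ms (3/7)
4. 627.178ms @ 9/7 + 209.059ms (3/7)
5. 836.237ms @ 12/7 + 209.059ms (3/7)
6. 1045.296ms @ 15/7 + 209.059ms (3/7)
7. 1254.355ms @ 18/7 + 209.059ms (3/7)

note 4 onset = 9/7b = 627.178ms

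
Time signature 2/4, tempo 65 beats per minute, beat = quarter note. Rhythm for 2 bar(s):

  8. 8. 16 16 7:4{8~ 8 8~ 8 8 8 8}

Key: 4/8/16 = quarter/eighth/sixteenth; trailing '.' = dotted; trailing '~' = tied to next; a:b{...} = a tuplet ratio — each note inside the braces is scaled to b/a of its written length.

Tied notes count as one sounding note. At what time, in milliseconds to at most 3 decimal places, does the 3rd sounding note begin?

1. 0.0ms @ 0 + 692.308ms (3/4)
2. 692.308ms @ 3/4 + 692.308ms (3/4)
3. 1384.615ms @ 3/2 + 230.769ms (1/4)
4. 1615.385ms @ 7/4 + 230.769ms (1/4)
5. 1846.154ms @ 2 + 527.473ms (4/7)
6. 2373.626ms @ 18/7 + 527.473ms (4/7)
7. 2901.099ms @ 22/7 + 263.736ms (2/7)
8. 3164.835ms @ 24/7 + 263.736ms (2/7)
9. 3428.571ms @ 26/7 + 263.736ms (2/7)

note 3 onset = 3/2b = 1384.615ms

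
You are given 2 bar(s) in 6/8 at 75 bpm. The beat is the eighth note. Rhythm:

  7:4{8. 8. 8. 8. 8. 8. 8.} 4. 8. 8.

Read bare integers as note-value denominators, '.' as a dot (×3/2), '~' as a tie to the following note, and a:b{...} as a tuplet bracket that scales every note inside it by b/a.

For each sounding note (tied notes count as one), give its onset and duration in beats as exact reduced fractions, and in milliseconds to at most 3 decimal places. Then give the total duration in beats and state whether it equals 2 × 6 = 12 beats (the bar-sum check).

1) 0.0ms=0b +685.714ms=6/7b
2) 685.714ms=6/7b +685.714ms=6/7b
3) 1371.429ms=12/7b +685.714ms=6/7b
4) 2057.143ms=18/7b +685.714ms=6/7b
5) 2742.857ms=24/7b +685.714ms=6/7b
6) 3428.571ms=30/7b +685.714ms=6/7b
7) 4114.286ms=36/7b +685.714ms=6/7b
8) 4800.0ms=6b +2400.0ms=3b
9) 7200.0ms=9b +1200.0ms=3/2b
10) 8400.0ms=21/2b +1200.0ms=3/2b
Σ=12b of 12 (75bpm 6/8) — PASS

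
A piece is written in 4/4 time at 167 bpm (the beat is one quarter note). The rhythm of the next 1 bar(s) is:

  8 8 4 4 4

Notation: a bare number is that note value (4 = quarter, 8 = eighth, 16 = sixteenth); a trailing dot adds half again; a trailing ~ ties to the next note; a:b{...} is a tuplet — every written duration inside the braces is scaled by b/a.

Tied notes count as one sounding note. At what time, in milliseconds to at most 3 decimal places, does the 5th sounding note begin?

note 5 onset = 3b = 1077.844ms

1. 0.0ms @ 0 + 179.641ms (1/2)
2. 179.641ms @ 1/2 + 179.641ms (1/2)
3. 359.281ms @ 1 + 359.281ms (1)
4. 718.563ms @ 2 + 359.281ms (1)
5. 1077.844ms @ 3 + 359.281ms (1)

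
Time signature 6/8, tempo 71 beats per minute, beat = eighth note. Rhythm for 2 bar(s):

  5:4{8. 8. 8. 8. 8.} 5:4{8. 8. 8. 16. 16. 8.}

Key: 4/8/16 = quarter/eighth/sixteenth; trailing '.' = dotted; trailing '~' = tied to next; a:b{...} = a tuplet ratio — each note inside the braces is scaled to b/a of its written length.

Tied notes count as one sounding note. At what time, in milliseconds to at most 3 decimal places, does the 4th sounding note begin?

note 4 onset = 18/5b = 3042.254ms

1. 0.0ms @ 0 + 1014.085ms (6/5)
2. 1014.085ms @ 6/5 + 1014.085ms (6/5)
3. 2028.169ms @ 12/5 + 1014.085ms (6/5)
4. 3042.254ms @ 18/5 + 1014.085ms (6/5)
5. 4056.338ms @ 24/5 + 1014.085ms (6/5)
6. 5070.423ms @ 6 + 1014.085ms (6/5)
7. 6084.507ms @ 36/5 + 1014.085ms (6/5)
8. 7098.592ms @ 42/5 + 1014.085ms (6/5)
9. 8112.676ms @ 48/5 + 507.042ms (3/5)
10. 8619.718ms @ 51/5 + 507.042ms (3/5)
11. 9126.761ms @ 54/5 + 1014.085ms (6/5)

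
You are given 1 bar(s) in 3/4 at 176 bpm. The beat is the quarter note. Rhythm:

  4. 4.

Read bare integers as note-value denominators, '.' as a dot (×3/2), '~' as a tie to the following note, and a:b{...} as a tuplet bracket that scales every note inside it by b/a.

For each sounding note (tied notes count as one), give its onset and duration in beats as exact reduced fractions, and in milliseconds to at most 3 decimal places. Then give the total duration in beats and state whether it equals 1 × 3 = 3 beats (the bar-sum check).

1) 0.0ms=0b +511.364ms=3/2b
2) 511.364ms=3/2b +511.364ms=3/2b
Σ=3b of 3 (176bpm 3/4) — PASS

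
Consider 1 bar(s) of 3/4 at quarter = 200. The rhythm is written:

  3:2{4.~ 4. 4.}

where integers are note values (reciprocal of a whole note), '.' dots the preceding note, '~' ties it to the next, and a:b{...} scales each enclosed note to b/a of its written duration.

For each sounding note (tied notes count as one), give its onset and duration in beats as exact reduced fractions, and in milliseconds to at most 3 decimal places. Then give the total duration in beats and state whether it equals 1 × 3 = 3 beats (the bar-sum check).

1) 0.0ms=0b +600.0ms=2b
2) 600.0ms=2b +300.0ms=1b
Σ=3b of 3 (200bpm 3/4) — PASS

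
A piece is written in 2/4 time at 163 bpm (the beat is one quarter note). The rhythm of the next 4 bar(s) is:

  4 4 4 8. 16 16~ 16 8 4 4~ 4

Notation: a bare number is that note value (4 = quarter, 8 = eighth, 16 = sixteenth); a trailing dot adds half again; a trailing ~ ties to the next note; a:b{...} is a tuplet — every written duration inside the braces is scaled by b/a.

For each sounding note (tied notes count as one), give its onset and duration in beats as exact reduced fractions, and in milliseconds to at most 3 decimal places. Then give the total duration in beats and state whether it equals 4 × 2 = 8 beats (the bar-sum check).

1) 0.0ms=0b +368.098ms=1b
2) 368.098ms=1b +368.098ms=1b
3) 736.196ms=2b +368.098ms=1b
4) 1104.294ms=3b +276.074ms=3/4b
5) 1380.368ms=15/4b +92.025ms=1/4b
6) 1472.393ms=4b +184.049ms=1/2b
7) 1656.442ms=9/2b +184.049ms=1/2b
8) 1840.491ms=5b +368.098ms=1b
9) 2208.589ms=6b +736.196ms=2b
Σ=8b of 8 (163bpm 2/4) — PASS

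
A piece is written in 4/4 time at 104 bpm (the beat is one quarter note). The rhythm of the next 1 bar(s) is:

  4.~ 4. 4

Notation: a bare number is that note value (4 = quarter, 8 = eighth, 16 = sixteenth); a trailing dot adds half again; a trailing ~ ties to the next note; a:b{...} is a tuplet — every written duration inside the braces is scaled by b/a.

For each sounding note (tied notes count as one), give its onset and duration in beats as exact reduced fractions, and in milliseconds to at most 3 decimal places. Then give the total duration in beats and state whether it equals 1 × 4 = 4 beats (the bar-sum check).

1) 0.0ms=0b +1730.769ms=3b
2) 1730.769ms=3b +576.923ms=1b
Σ=4b of 4 (104bpm 4/4) — PASS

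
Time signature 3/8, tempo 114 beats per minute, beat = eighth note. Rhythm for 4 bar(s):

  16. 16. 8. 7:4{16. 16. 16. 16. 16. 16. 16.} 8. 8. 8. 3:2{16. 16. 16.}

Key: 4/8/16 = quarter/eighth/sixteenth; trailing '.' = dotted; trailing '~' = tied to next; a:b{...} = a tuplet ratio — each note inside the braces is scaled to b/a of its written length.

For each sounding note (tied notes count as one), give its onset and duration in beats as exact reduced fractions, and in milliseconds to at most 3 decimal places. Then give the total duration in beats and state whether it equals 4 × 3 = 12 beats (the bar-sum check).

1) 0.0ms=0b +394.737ms=3/4b
2) 394.737ms=3/4b +394.737ms=3/4b
3) 789.474ms=3/2b +789.474ms=3/2b
4) 1578.947ms=3b +225.564ms=3/7b
5) 1804.511ms=24/7b +225.564ms=3/7b
6) 2030.075ms=27/7b +225.564ms=3/7b
7) 2255.639ms=30/7b +225.564ms=3/7b
8) 2481.203ms=33/7b +225.564ms=3/7b
9) 2706.767ms=36/7b +225.564ms=3/7b
10) 2932.331ms=39/7b +225.564ms=3/7b
11) 3157.895ms=6b +789.474ms=3/2b
12) 3947.368ms=15/2b +789.474ms=3/2b
13) 4736.842ms=9b +789.474ms=3/2b
14) 5526.316ms=21/2b +263.158ms=1/2b
15) 5789.474ms=11b +263.158ms=1/2b
16) 6052.632ms=23/2b +263.158ms=1/2b
Σ=12b of 12 (114bpm 3/8) — PASS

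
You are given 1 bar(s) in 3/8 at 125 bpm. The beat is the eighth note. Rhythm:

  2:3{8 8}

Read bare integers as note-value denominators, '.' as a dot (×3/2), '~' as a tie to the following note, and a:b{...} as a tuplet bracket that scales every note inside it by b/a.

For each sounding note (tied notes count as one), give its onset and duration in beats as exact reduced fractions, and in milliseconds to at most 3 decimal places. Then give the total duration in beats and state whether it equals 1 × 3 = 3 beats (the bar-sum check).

1) 0.0ms=0b +720.0ms=3/2b
2) 720.0ms=3/2b +720.0ms=3/2b
Σ=3b of 3 (125bpm 3/8) — PASS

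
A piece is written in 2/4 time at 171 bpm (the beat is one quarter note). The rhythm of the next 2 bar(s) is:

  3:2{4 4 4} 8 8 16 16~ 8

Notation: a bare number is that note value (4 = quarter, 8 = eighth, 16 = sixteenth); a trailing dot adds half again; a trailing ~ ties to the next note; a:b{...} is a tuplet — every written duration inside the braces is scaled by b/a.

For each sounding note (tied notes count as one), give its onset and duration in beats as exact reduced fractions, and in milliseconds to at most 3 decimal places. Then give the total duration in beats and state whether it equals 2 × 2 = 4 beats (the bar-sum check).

1) 0.0ms=0b +233.918ms=2/3b
2) 233.918ms=2/3b +233.918ms=2/3b
3) 467.836ms=4/3b +233.918ms=2/3b
4) 701.754ms=2b +175.439ms=1/2b
5) 877.193ms=5/2b +175.439ms=1/2b
6) 1052.632ms=3b +87.719ms=1/4b
7) 1140.351ms=13/4b +263.158ms=3/4b
Σ=4b of 4 (171bpm 2/4) — PASS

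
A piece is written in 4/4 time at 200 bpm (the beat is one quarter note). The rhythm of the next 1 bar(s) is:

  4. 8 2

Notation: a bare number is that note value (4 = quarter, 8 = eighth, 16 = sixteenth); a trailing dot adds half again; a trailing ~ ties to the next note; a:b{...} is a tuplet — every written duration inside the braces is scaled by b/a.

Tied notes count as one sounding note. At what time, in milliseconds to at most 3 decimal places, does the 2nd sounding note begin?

1. 0.0ms @ 0 + 450.0ms (3/2)
2. 450.0ms @ 3/2 + 150.0ms (1/2)
3. 600.0ms @ 2 + 600.0ms (2)

note 2 onset = 3/2b = 450.0ms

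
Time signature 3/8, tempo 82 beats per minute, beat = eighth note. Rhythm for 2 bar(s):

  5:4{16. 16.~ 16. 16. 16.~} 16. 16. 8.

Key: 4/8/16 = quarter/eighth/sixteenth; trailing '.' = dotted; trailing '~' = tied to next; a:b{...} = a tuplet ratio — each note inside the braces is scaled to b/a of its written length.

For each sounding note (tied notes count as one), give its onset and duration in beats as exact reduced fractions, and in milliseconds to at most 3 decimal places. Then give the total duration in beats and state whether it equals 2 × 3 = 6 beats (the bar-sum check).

1) 0.0ms=0b +439.024ms=3/5b
2) 439.024ms=3/5b +878.049ms=6/5b
3) 1317.073ms=9/5b +439.024ms=3/5b
4) 1756.098ms=12/5b +987.805ms=27/20b
5) 2743.902ms=15/4b +548.78ms=3/4b
6) 3292.683ms=9/2b +1097.561ms=3/2b
Σ=6b of 6 (82bpm 3/8) — PASS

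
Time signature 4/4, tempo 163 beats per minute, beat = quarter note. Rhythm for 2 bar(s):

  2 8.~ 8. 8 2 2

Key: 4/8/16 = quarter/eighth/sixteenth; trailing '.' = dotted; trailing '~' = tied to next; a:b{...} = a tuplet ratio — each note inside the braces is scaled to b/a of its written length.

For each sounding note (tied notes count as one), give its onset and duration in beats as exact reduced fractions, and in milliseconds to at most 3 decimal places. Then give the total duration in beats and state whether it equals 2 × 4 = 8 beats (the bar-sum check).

1) 0.0ms=0b +736.196ms=2b
2) 736.196ms=2b +552.147ms=3/2b
3) 1288.344ms=7/2b +184.049ms=1/2b
4) 1472.393ms=4b +736.196ms=2b
5) 2208.589ms=6b +736.196ms=2b
Σ=8b of 8 (163bpm 4/4) — PASS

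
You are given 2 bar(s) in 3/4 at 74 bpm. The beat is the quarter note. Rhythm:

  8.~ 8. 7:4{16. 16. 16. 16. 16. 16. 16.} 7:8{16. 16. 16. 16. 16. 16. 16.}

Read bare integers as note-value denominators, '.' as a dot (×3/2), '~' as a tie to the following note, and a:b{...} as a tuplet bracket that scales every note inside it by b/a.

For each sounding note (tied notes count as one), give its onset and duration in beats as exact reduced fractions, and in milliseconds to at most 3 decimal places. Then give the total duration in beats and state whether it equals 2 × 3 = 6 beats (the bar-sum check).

1) 0.0ms=0b +1216.216ms=3/2b
2) 1216.216ms=3/2b +173.745ms=3/14b
3) 1389.961ms=12/7b +173.745ms=3/14b
4) 1563.707ms=27/14b +173.745ms=3/14b
5) 1737.452ms=15/7b +173.745ms=3/14b
6) 1911.197ms=33/14b +173.745ms=3/14b
7) 2084.942ms=18/7b +173.745ms=3/14b
8) 2258.687ms=39/14b +173.745ms=3/14b
9) 2432.432ms=3b +347.49ms=3/7b
10) 2779.923ms=24/7b +347.49ms=3/7b
11) 3127.413ms=27/7b +347.49ms=3/7b
12) 3474.903ms=30/7b +347.49ms=3/7b
13) 3822.394ms=33/7b +347.49ms=3/7b
14) 4169.884ms=36/7b +347.49ms=3/7b
15) 4517.375ms=39/7b +347.49ms=3/7b
Σ=6b of 6 (74bpm 3/4) — PASS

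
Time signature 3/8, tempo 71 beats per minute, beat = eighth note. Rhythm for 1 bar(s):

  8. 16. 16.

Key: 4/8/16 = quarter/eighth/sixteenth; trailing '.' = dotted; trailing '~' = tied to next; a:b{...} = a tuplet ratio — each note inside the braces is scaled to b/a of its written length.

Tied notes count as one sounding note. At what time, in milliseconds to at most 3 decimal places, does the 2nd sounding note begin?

1. 0.0ms @ 0 + 1267.606ms (3/2)
2. 1267.606ms @ 3/2 + 633.803ms (3/4)
3. 1901.408ms @ 9/4 + 633.803ms (3/4)

note 2 onset = 3/2b = 1267.606ms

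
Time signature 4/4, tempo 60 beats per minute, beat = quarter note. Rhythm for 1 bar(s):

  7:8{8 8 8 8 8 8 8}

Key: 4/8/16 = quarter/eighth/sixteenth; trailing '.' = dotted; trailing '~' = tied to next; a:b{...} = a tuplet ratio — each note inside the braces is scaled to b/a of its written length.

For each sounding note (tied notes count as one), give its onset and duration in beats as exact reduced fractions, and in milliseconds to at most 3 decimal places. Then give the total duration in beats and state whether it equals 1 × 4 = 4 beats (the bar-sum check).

1) 0.0ms=0b +571.429ms=4/7b
2) 571.429ms=4/7b +571.429ms=4/7b
3) 1142.857ms=8/7b +571.429ms=4/7b
4) 1714.286ms=12/7b +571.429ms=4/7b
5) 2285.714ms=16/7b +571.429ms=4/7b
6) 2857.143ms=20/7b +571.429ms=4/7b
7) 3428.571ms=24/7b +571.429ms=4/7b
Σ=4b of 4 (60bpm 4/4) — PASS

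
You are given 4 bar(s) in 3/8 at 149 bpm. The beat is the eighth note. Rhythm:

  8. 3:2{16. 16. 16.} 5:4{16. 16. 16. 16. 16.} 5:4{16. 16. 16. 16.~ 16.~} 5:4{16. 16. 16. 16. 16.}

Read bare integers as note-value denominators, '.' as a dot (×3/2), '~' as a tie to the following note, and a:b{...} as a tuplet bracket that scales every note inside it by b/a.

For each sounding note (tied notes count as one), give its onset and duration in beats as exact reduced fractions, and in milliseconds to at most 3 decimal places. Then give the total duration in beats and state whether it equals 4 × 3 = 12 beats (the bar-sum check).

1) 0.0ms=0b +604.027ms=3/2b
2) 604.027ms=3/2b +201.342ms=1/2b
3) 805.369ms=2b +201.342ms=1/2b
4) 1006.711ms=5/2b +201.342ms=1/2b
5) 1208.054ms=3b +241.611ms=3/5b
6) 1449.664ms=18/5b +241.611ms=3/5b
7) 1691.275ms=21/5b +241.611ms=3/5b
8) 1932.886ms=24/5b +241.611ms=3/5b
9) 2174.497ms=27/5b +241.611ms=3/5b
10) 2416.107ms=6b +241.611ms=3/5b
11) 2657.718ms=33/5b +241.611ms=3/5b
12) 2899.329ms=36/5b +241.611ms=3/5b
13) 3140.94ms=39/5b +724.832ms=9/5b
14) 3865.772ms=48/5b +241.611ms=3/5b
15) 4107.383ms=51/5b +241.611ms=3/5b
16) 4348.993ms=54/5b +241.611ms=3/5b
17) 4590.604ms=57/5b +241.611ms=3/5b
Σ=12b of 12 (149bpm 3/8) — PASS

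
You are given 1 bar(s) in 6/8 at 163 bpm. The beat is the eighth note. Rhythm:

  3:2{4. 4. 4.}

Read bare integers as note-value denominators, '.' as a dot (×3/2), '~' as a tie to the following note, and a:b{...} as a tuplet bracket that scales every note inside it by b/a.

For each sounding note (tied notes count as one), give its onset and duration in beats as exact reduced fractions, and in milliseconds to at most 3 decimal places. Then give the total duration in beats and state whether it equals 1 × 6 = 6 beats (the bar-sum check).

1) 0.0ms=0b +736.196ms=2b
2) 736.196ms=2b +736.196ms=2b
3) 1472.393ms=4b +736.196ms=2b
Σ=6b of 6 (163bpm 6/8) — PASS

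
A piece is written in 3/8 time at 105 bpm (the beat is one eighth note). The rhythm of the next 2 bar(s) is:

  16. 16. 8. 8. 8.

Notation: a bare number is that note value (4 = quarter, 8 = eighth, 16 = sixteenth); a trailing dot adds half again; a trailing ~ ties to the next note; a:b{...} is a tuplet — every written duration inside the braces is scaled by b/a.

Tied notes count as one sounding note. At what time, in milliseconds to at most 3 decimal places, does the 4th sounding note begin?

1. 0.0ms @ 0 + 428.571ms (3/4)
2. 428.571ms @ 3/4 + 428.571ms (3/4)
3. 857.143ms @ 3/2 + 857.143ms (3/2)
4. 1714.286ms @ 3 + 857.143ms (3/2)
5. 2571.429ms @ 9/2 + 857.143ms (3/2)

note 4 onset = 3b = 1714.286ms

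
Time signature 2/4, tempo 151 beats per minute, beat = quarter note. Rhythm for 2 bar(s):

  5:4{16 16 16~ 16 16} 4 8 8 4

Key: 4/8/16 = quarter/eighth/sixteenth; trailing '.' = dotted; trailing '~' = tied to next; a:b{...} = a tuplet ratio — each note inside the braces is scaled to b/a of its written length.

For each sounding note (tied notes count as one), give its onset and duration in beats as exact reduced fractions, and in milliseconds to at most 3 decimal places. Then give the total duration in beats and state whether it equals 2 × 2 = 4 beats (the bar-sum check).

1) 0.0ms=0b +79.47ms=1/5b
2) 79.47ms=1/5b +79.47ms=1/5b
3) 158.94ms=2/5b +158.94ms=2/5b
4) 317.881ms=4/5b +79.47ms=1/5b
5) 397.351ms=1b +397.351ms=1b
6) 794.702ms=2b +198.675ms=1/2b
7) 993.377ms=5/2b +198.675ms=1/2b
8) 1192.053ms=3b +397.351ms=1b
Σ=4b of 4 (151bpm 2/4) — PASS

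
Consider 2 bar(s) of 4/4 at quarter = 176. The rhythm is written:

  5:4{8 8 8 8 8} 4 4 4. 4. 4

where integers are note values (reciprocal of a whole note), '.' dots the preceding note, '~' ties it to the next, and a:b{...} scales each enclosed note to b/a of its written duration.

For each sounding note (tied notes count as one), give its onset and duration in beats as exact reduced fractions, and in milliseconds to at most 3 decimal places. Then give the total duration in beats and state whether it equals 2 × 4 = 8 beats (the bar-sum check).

1) 0.0ms=0b +136.364ms=2/5b
2) 136.364ms=2/5b +136.364ms=2/5b
3) 272.727ms=4/5b +136.364ms=2/5b
4) 409.091ms=6/5b +136.364ms=2/5b
5) 545.455ms=8/5b +136.364ms=2/5b
6) 681.818ms=2b +340.909ms=1b
7) 1022.727ms=3b +340.909ms=1b
8) 1363.636ms=4b +511.364ms=3/2b
9) 1875.0ms=11/2b +511.364ms=3/2b
10) 2386.364ms=7b +340.909ms=1b
Σ=8b of 8 (176bpm 4/4) — PASS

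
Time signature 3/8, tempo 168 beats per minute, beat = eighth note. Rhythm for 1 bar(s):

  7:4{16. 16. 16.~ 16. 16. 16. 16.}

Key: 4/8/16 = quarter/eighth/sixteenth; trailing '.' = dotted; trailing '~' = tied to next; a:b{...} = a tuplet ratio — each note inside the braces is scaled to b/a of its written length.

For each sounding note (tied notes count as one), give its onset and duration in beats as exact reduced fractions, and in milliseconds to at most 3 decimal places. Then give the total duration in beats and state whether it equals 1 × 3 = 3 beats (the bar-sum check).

1) 0.0ms=0b +153.061ms=3/7b
2) 153.061ms=3/7b +153.061ms=3/7b
3) 306.122ms=6/7b +306.122ms=6/7b
4) 612.245ms=12/7b +153.061ms=3/7b
5) 765.306ms=15/7b +153.061ms=3/7b
6) 918.367ms=18/7b +153.061ms=3/7b
Σ=3b of 3 (168bpm 3/8) — PASS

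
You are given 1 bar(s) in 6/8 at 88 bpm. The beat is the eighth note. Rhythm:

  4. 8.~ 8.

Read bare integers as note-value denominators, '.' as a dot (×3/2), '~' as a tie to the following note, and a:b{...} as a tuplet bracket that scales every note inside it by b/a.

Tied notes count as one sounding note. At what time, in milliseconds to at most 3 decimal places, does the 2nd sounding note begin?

1. 0.0ms @ 0 + 2045.455ms (3)
2. 2045.455ms @ 3 + 2045.455ms (3)

note 2 onset = 3b = 2045.455ms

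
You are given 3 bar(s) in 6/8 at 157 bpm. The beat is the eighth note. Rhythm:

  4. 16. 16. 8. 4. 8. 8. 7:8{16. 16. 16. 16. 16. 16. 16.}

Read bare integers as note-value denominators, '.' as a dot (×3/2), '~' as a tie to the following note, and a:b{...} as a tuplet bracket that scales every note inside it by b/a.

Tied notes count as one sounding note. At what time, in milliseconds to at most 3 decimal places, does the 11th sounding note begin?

note 11 onset = 102/7b = 5568.699ms

1. 0.0ms @ 0 + 1146.497ms (3)
2. 1146.497ms @ 3 + 286.624ms (3/4)
3. 1433.121ms @ 15/4 + 286.624ms (3/4)
4. 1719.745ms @ 9/2 + 573.248ms (3/2)
5. 2292.994ms @ 6 + 1146.497ms (3)
6. 3439.49ms @ 9 + 573.248ms (3/2)
7. 4012.739ms @ 21/2 + 573.248ms (3/2)
8. 4585.987ms @ 12 + 327.571ms (6/7)
9. 4913.558ms @ 90/7 + 327.571ms (6/7)
10. 5241.128ms @ 96/7 + 327.571ms (6/7)
11. 5568.699ms @ 102/7 + 327.571ms (6/7)
12. 5896.269ms @ 108/7 + 327.571ms (6/7)
13. 6223.84ms @ 114/7 + 327.571ms (6/7)
14. 6551.41ms @ 120/7 + 327.571ms (6/7)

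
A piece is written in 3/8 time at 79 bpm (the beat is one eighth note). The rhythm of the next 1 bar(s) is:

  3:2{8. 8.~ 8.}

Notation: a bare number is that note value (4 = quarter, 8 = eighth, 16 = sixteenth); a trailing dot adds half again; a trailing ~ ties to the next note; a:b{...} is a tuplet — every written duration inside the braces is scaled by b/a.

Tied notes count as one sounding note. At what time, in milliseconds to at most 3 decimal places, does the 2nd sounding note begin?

1. 0.0ms @ 0 + 759.494ms (1)
2. 759.494ms @ 1 + 1518.987ms (2)

note 2 onset = 1b = 759.494ms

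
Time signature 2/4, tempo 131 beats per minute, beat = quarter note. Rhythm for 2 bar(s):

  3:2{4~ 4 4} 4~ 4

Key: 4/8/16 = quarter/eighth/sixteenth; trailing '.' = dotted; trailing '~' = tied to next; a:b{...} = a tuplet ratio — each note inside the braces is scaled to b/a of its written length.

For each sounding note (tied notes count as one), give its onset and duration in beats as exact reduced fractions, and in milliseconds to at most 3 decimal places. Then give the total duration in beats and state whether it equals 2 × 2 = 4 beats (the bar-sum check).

1) 0.0ms=0b +610.687ms=4/3b
2) 610.687ms=4/3b +305.344ms=2/3b
3) 916.031ms=2b +916.031ms=2b
Σ=4b of 4 (131bpm 2/4) — PASS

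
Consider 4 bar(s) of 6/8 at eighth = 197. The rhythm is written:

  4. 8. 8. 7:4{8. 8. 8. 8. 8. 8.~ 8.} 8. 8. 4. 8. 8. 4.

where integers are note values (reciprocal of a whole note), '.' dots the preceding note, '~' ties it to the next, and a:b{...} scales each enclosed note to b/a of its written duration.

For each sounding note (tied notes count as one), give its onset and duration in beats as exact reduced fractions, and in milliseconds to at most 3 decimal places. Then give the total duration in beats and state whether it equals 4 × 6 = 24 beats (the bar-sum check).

1) 0.0ms=0b +913.706ms=3b
2) 913.706ms=3b +456.853ms=3/2b
3) 1370.558ms=9/2b +456.853ms=3/2b
4) 1827.411ms=6b +261.059ms=6/7b
5) 2088.47ms=48/7b +261.059ms=6/7b
6) 2349.529ms=54/7b +261.059ms=6/7b
7) 2610.587ms=60/7b +261.059ms=6/7b
8) 2871.646ms=66/7b +261.059ms=6/7b
9) 3132.705ms=72/7b +522.117ms=12/7b
10) 3654.822ms=12b +456.853ms=3/2b
11) 4111.675ms=27/2b +456.853ms=3/2b
12) 4568.528ms=15b +913.706ms=3b
13) 5482.234ms=18b +456.853ms=3/2b
14) 5939.086ms=39/2b +456.853ms=3/2b
15) 6395.939ms=21b +913.706ms=3b
Σ=24b of 24 (197bpm 6/8) — PASS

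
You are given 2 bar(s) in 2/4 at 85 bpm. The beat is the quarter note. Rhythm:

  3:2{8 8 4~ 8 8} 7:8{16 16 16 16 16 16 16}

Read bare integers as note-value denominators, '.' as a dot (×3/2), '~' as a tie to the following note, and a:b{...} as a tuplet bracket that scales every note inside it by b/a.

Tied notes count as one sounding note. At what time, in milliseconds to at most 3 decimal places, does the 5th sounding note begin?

note 5 onset = 2b = 1411.765ms

1. 0.0ms @ 0 + 235.294ms (1/3)
2. 235.294ms @ 1/3 + 235.294ms (1/3)
3. 470.588ms @ 2/3 + 705.882ms (1)
4. 1176.471ms @ 5/3 + 235.294ms (1/3)
5. 1411.765ms @ 2 + 201.681ms (2/7)
6. 1613.445ms @ 16/7 + 201.681ms (2/7)
7. 1815.126ms @ 18/7 + 201.681ms (2/7)
8. 2016.807ms @ 20/7 + 201.681ms (2/7)
9. 2218.487ms @ 22/7 + 201.681ms (2/7)
10. 2420.168ms @ 24/7 + 201.681ms (2/7)
11. 2621.849ms @ 26/7 + 201.681ms (2/7)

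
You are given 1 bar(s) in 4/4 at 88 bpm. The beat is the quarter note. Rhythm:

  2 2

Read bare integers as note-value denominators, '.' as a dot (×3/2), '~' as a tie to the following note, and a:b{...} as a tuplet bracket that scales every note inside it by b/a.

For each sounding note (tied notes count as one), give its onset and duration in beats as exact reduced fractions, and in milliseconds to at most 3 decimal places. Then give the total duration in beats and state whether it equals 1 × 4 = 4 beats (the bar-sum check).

1) 0.0ms=0b +1363.636ms=2b
2) 1363.636ms=2b +1363.636ms=2b
Σ=4b of 4 (88bpm 4/4) — PASS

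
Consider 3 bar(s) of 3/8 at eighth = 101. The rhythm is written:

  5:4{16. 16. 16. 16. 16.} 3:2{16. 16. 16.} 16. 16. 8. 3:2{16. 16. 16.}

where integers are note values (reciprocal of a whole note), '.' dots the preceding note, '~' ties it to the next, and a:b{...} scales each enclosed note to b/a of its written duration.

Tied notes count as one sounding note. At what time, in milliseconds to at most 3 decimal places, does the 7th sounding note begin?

1. 0.0ms @ 0 + 356.436ms (3/5)
2. 356.436ms @ 3/5 + 356.436ms (3/5)
3. 712.871ms @ 6/5 + 356.436ms (3/5)
4. 1069.307ms @ 9/5 + 356.436ms (3/5)
5. 1425.743ms @ 12/5 + 356.436ms (3/5)
6. 1782.178ms @ 3 + 297.03ms (1/2)
7. 2079.208ms @ 7/2 + 297.03ms (1/2)
8. 2376.238ms @ 4 + 297.03ms (1/2)
9. 2673.267ms @ 9/2 + 445.545ms (3/4)
10. 3118.812ms @ 21/4 + 445.545ms (3/4)
11. 3564.356ms @ 6 + 891.089ms (3/2)
12. 4455.446ms @ 15/2 + 297.03ms (1/2)
13. 4752.475ms @ 8 + 297.03ms (1/2)
14. 5049.505ms @ 17/2 + 297.03ms (1/2)

note 7 onset = 7/2b = 2079.208ms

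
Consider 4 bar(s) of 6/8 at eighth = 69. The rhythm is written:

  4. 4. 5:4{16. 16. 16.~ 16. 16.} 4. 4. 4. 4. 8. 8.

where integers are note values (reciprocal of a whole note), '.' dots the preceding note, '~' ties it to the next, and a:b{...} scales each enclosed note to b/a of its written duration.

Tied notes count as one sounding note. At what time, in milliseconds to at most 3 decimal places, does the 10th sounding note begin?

1. 0.0ms @ 0 + 2608.696ms (3)
2. 2608.696ms @ 3 + 2608.696ms (3)
3. 5217.391ms @ 6 + 521.739ms (3/5)
4. 5739.13ms @ 33/5 + 521.739ms (3/5)
5. 6260.87ms @ 36/5 + 1043.478ms (6/5)
6. 7304.348ms @ 42/5 + 521.739ms (3/5)
7. 7826.087ms @ 9 + 2608.696ms (3)
8. 10434.783ms @ 12 + 2608.696ms (3)
9. 13043.478ms @ 15 + 2608.696ms (3)
10. 15652.174ms @ 18 + 2608.696ms (3)
11. 18260.87ms @ 21 + 1304.348ms (3/2)
12. 19565.217ms @ 45/2 + 1304.348ms (3/2)

note 10 onset = 18b = 15652.174ms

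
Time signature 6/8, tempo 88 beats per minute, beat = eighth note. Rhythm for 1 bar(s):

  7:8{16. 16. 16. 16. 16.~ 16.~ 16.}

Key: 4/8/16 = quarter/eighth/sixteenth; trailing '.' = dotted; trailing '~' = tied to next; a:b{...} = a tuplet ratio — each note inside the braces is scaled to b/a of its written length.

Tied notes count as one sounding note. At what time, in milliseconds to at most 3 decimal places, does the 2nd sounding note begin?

1. 0.0ms @ 0 + 584.416ms (6/7)
2. 584.416ms @ 6/7 + 584.416ms (6/7)
3. 1168.831ms @ 12/7 + 584.416ms (6/7)
4. 1753.247ms @ 18/7 + 584.416ms (6/7)
5. 2337.662ms @ 24/7 + 1753.247ms (18/7)

note 2 onset = 6/7b = 584.416ms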